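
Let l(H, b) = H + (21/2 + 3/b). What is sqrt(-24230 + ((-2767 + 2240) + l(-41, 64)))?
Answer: I*sqrt(1586397)/8 ≈ 157.44*I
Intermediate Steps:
l(H, b) = 21/2 + H + 3/b (l(H, b) = H + (21*(1/2) + 3/b) = H + (21/2 + 3/b) = 21/2 + H + 3/b)
sqrt(-24230 + ((-2767 + 2240) + l(-41, 64))) = sqrt(-24230 + ((-2767 + 2240) + (21/2 - 41 + 3/64))) = sqrt(-24230 + (-527 + (21/2 - 41 + 3*(1/64)))) = sqrt(-24230 + (-527 + (21/2 - 41 + 3/64))) = sqrt(-24230 + (-527 - 1949/64)) = sqrt(-24230 - 35677/64) = sqrt(-1586397/64) = I*sqrt(1586397)/8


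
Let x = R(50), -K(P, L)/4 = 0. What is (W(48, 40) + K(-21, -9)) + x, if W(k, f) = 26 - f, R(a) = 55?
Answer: 41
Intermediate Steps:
K(P, L) = 0 (K(P, L) = -4*0 = 0)
x = 55
(W(48, 40) + K(-21, -9)) + x = ((26 - 1*40) + 0) + 55 = ((26 - 40) + 0) + 55 = (-14 + 0) + 55 = -14 + 55 = 41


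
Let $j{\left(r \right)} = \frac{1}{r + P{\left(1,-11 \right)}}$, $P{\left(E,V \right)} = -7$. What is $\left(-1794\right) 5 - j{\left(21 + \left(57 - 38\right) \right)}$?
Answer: $- \frac{296011}{33} \approx -8970.0$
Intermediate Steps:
$j{\left(r \right)} = \frac{1}{-7 + r}$ ($j{\left(r \right)} = \frac{1}{r - 7} = \frac{1}{-7 + r}$)
$\left(-1794\right) 5 - j{\left(21 + \left(57 - 38\right) \right)} = \left(-1794\right) 5 - \frac{1}{-7 + \left(21 + \left(57 - 38\right)\right)} = -8970 - \frac{1}{-7 + \left(21 + 19\right)} = -8970 - \frac{1}{-7 + 40} = -8970 - \frac{1}{33} = - \frac{296011}{33}$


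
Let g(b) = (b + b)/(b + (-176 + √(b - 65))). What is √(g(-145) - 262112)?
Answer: √2*√((42068831 - 131056*I*√210)/(-321 + I*√210)) ≈ 3.975e-5 + 511.97*I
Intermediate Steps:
g(b) = 2*b/(-176 + b + √(-65 + b)) (g(b) = (2*b)/(b + (-176 + √(-65 + b))) = (2*b)/(-176 + b + √(-65 + b)) = 2*b/(-176 + b + √(-65 + b)))
√(g(-145) - 262112) = √(2*(-145)/(-176 - 145 + √(-65 - 145)) - 262112) = √(2*(-145)/(-176 - 145 + √(-210)) - 262112) = √(2*(-145)/(-176 - 145 + I*√210) - 262112) = √(2*(-145)/(-321 + I*√210) - 262112) = √(-290/(-321 + I*√210) - 262112) = √(-262112 - 290/(-321 + I*√210))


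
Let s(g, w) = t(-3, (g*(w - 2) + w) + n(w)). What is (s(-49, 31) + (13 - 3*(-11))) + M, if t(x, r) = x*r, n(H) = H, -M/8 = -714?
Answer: 9835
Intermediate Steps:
M = 5712 (M = -8*(-714) = 5712)
t(x, r) = r*x
s(g, w) = -6*w - 3*g*(-2 + w) (s(g, w) = ((g*(w - 2) + w) + w)*(-3) = ((g*(-2 + w) + w) + w)*(-3) = ((w + g*(-2 + w)) + w)*(-3) = (2*w + g*(-2 + w))*(-3) = -6*w - 3*g*(-2 + w))
(s(-49, 31) + (13 - 3*(-11))) + M = ((-6*31 + 6*(-49) - 3*(-49)*31) + (13 - 3*(-11))) + 5712 = ((-186 - 294 + 4557) + (13 + 33)) + 5712 = (4077 + 46) + 5712 = 4123 + 5712 = 9835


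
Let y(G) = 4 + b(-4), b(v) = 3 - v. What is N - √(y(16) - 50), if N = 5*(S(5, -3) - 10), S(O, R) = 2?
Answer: -40 - I*√39 ≈ -40.0 - 6.245*I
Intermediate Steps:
y(G) = 11 (y(G) = 4 + (3 - 1*(-4)) = 4 + (3 + 4) = 4 + 7 = 11)
N = -40 (N = 5*(2 - 10) = 5*(-8) = -40)
N - √(y(16) - 50) = -40 - √(11 - 50) = -40 - √(-39) = -40 - I*√39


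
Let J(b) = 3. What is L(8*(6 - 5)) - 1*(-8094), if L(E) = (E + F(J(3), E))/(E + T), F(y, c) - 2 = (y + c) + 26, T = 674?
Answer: 5520155/682 ≈ 8094.1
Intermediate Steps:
F(y, c) = 28 + c + y (F(y, c) = 2 + ((y + c) + 26) = 2 + ((c + y) + 26) = 2 + (26 + c + y) = 28 + c + y)
L(E) = (31 + 2*E)/(674 + E) (L(E) = (E + (28 + E + 3))/(E + 674) = (E + (31 + E))/(674 + E) = (31 + 2*E)/(674 + E))
L(8*(6 - 5)) - 1*(-8094) = (31 + 2*(8*(6 - 5)))/(674 + 8*(6 - 5)) - 1*(-8094) = (31 + 2*(8*1))/(674 + 8*1) + 8094 = (31 + 2*8)/(674 + 8) + 8094 = (31 + 16)/682 + 8094 = (1/682)*47 + 8094 = 47/682 + 8094 = 5520155/682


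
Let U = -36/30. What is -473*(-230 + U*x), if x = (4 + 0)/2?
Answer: 549626/5 ≈ 1.0993e+5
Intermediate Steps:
U = -6/5 (U = -36*1/30 = -6/5 ≈ -1.2000)
x = 2 (x = (½)*4 = 2)
-473*(-230 + U*x) = -473*(-230 - 6/5*2) = -473*(-230 - 12/5) = -473*(-1162/5) = 549626/5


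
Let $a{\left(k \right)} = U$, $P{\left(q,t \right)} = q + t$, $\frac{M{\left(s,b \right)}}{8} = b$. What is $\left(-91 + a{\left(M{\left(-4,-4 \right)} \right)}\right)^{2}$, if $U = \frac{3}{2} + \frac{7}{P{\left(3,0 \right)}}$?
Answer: $\frac{273529}{36} \approx 7598.0$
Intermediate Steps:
$M{\left(s,b \right)} = 8 b$
$U = \frac{23}{6}$ ($U = \frac{3}{2} + \frac{7}{3 + 0} = 3 \cdot \frac{1}{2} + \frac{7}{3} = \frac{3}{2} + 7 \cdot \frac{1}{3} = \frac{3}{2} + \frac{7}{3} = \frac{23}{6} \approx 3.8333$)
$a{\left(k \right)} = \frac{23}{6}$
$\left(-91 + a{\left(M{\left(-4,-4 \right)} \right)}\right)^{2} = \left(-91 + \frac{23}{6}\right)^{2} = \left(- \frac{523}{6}\right)^{2} = \frac{273529}{36}$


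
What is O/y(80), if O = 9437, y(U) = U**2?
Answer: 9437/6400 ≈ 1.4745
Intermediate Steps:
O/y(80) = 9437/(80**2) = 9437/6400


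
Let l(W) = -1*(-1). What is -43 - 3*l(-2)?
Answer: -46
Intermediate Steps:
l(W) = 1
-43 - 3*l(-2) = -43 - 3*1 = -43 - 3 = -46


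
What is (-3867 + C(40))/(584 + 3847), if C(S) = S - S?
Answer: -1289/1477 ≈ -0.87271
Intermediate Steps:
C(S) = 0
(-3867 + C(40))/(584 + 3847) = (-3867 + 0)/(584 + 3847) = -3867/4431 = -3867*1/4431 = -1289/1477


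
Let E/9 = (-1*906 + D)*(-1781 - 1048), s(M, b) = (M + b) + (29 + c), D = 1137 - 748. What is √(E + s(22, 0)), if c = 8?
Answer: 2*√3290849 ≈ 3628.1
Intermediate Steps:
D = 389
s(M, b) = 37 + M + b (s(M, b) = (M + b) + (29 + 8) = (M + b) + 37 = 37 + M + b)
E = 13163337 (E = 9*((-1*906 + 389)*(-1781 - 1048)) = 9*((-906 + 389)*(-2829)) = 9*(-517*(-2829)) = 9*1462593 = 13163337)
√(E + s(22, 0)) = √(13163337 + (37 + 22 + 0)) = √(13163337 + 59) = √13163396 = 2*√3290849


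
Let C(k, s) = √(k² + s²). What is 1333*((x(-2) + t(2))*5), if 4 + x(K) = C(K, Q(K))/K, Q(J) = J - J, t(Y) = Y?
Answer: -19995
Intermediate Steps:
Q(J) = 0
x(K) = -4 + √(K²)/K (x(K) = -4 + √(K² + 0²)/K = -4 + √(K² + 0)/K = -4 + √(K²)/K)
1333*((x(-2) + t(2))*5) = 1333*(((-4 + √((-2)²)/(-2)) + 2)*5) = 1333*(((-4 - √4/2) + 2)*5) = 1333*(((-4 - ½*2) + 2)*5) = 1333*(((-4 - 1) + 2)*5) = 1333*((-5 + 2)*5) = 1333*(-3*5) = 1333*(-15) = -19995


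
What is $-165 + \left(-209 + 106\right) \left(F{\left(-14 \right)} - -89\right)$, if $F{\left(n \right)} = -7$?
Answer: $-8611$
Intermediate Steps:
$-165 + \left(-209 + 106\right) \left(F{\left(-14 \right)} - -89\right) = -165 + \left(-209 + 106\right) \left(-7 - -89\right) = -165 - 103 \left(-7 + \left(-25 + 114\right)\right) = -165 - 103 \left(-7 + 89\right) = -165 - 8446 = -8611$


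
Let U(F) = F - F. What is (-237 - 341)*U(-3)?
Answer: 0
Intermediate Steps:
U(F) = 0
(-237 - 341)*U(-3) = (-237 - 341)*0 = -578*0 = 0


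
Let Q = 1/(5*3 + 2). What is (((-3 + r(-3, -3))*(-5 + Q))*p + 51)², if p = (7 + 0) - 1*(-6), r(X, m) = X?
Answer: 55041561/289 ≈ 1.9046e+5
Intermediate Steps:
p = 13 (p = 7 + 6 = 13)
Q = 1/17 (Q = 1/(15 + 2) = 1/17 ≈ 0.058824)
(((-3 + r(-3, -3))*(-5 + Q))*p + 51)² = (((-3 - 3)*(-5 + 1/17))*13 + 51)² = (-6*(-84/17)*13 + 51)² = ((504/17)*13 + 51)² = (6552/17 + 51)² = (7419/17)² = 55041561/289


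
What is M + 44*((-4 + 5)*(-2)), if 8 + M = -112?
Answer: -208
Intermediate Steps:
M = -120 (M = -8 - 112 = -120)
M + 44*((-4 + 5)*(-2)) = -120 + 44*((-4 + 5)*(-2)) = -120 + 44*(1*(-2)) = -120 + 44*(-2) = -120 - 88 = -208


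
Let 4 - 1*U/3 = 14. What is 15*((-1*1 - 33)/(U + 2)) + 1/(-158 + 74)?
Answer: 1529/84 ≈ 18.202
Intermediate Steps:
U = -30 (U = 12 - 3*14 = 12 - 42 = -30)
15*((-1*1 - 33)/(U + 2)) + 1/(-158 + 74) = 15*((-1*1 - 33)/(-30 + 2)) + 1/(-158 + 74) = 15*((-1 - 33)/(-28)) + 1/(-84) = 15*(-34*(-1/28)) - 1/84 = 15*(17/14) - 1/84 = 255/14 - 1/84 = 1529/84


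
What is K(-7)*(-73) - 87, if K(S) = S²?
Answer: -3664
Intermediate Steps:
K(-7)*(-73) - 87 = (-7)²*(-73) - 87 = 49*(-73) - 87 = -3577 - 87 = -3664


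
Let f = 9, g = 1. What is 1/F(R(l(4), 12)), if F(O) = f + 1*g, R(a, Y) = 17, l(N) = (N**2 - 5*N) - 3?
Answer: 1/10 ≈ 0.10000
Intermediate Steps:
l(N) = -3 + N**2 - 5*N
F(O) = 10 (F(O) = 9 + 1*1 = 9 + 1 = 10)
1/F(R(l(4), 12)) = 1/10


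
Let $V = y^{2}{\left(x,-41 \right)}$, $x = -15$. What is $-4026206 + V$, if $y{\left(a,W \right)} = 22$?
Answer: $-4025722$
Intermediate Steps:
$V = 484$ ($V = 22^{2} = 484$)
$-4026206 + V = -4026206 + 484 = -4025722$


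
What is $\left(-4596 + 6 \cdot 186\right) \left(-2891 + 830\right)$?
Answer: $7172280$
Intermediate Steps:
$\left(-4596 + 6 \cdot 186\right) \left(-2891 + 830\right) = \left(-4596 + 1116\right) \left(-2061\right) = \left(-3480\right) \left(-2061\right) = 7172280$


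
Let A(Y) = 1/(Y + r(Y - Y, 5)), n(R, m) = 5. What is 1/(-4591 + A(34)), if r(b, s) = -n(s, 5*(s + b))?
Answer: -29/133138 ≈ -0.00021782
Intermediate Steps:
r(b, s) = -5 (r(b, s) = -1*5 = -5)
A(Y) = 1/(-5 + Y) (A(Y) = 1/(Y - 5) = 1/(-5 + Y))
1/(-4591 + A(34)) = 1/(-4591 + 1/(-5 + 34)) = 1/(-4591 + 1/29) = 1/(-133138/29) = -29/133138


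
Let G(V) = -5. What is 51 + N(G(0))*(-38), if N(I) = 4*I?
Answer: 811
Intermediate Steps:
51 + N(G(0))*(-38) = 51 + (4*(-5))*(-38) = 51 - 20*(-38) = 51 + 760 = 811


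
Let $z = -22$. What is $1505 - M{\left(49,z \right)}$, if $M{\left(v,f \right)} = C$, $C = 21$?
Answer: $1484$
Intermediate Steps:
$M{\left(v,f \right)} = 21$
$1505 - M{\left(49,z \right)} = 1505 - 21 = 1484$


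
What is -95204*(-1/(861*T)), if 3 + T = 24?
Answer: 95204/18081 ≈ 5.2654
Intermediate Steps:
T = 21 (T = -3 + 24 = 21)
-95204*(-1/(861*T)) = -95204/(-21*21*41) = -95204/((-441*41)) = -95204/(-18081) = -95204*(-1/18081) = 95204/18081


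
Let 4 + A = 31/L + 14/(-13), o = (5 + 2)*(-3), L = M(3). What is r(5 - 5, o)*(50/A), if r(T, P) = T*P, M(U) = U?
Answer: 0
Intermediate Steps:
L = 3
o = -21 (o = 7*(-3) = -21)
r(T, P) = P*T
A = 205/39 (A = -4 + (31/3 + 14/(-13)) = -4 + (31*(⅓) + 14*(-1/13)) = -4 + (31/3 - 14/13) = -4 + 361/39 = 205/39 ≈ 5.2564)
r(5 - 5, o)*(50/A) = (-21*(5 - 5))*(50/(205/39)) = (-21*0)*(50*(39/205)) = 0*(390/41) = 0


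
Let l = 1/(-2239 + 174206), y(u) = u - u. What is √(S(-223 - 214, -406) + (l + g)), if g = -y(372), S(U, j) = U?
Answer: I*√12923247479926/171967 ≈ 20.905*I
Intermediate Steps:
y(u) = 0
g = 0 (g = -1*0 = 0)
l = 1/171967 ≈ 5.8151e-6
√(S(-223 - 214, -406) + (l + g)) = √((-223 - 214) + (1/171967 + 0)) = √(-437 + 1/171967) = √(-75149578/171967) = I*√12923247479926/171967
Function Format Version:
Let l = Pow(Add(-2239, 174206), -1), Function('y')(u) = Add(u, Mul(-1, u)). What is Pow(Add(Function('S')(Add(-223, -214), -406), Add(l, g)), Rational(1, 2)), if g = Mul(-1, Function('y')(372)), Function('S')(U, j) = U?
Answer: Mul(Rational(1, 171967), I, Pow(12923247479926, Rational(1, 2))) ≈ Mul(20.905, I)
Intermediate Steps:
Function('y')(u) = 0
g = 0 (g = Mul(-1, 0) = 0)
l = Rational(1, 171967) (l = Pow(171967, -1) = Rational(1, 171967) ≈ 5.8151e-6)
Pow(Add(Function('S')(Add(-223, -214), -406), Add(l, g)), Rational(1, 2)) = Pow(Add(Add(-223, -214), Add(Rational(1, 171967), 0)), Rational(1, 2)) = Pow(Add(-437, Rational(1, 171967)), Rational(1, 2)) = Pow(Rational(-75149578, 171967), Rational(1, 2)) = Mul(Rational(1, 171967), I, Pow(12923247479926, Rational(1, 2)))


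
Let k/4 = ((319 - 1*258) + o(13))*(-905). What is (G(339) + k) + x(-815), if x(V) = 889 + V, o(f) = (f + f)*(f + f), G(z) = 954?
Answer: -2666912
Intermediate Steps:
o(f) = 4*f² (o(f) = (2*f)*(2*f) = 4*f²)
k = -2667940 (k = 4*(((319 - 1*258) + 4*13²)*(-905)) = 4*(((319 - 258) + 4*169)*(-905)) = 4*((61 + 676)*(-905)) = 4*(737*(-905)) = 4*(-666985) = -2667940)
(G(339) + k) + x(-815) = (954 - 2667940) + (889 - 815) = -2666986 + 74 = -2666912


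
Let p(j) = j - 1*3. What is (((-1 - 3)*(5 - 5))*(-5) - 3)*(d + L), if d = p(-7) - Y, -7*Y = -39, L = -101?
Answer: 2448/7 ≈ 349.71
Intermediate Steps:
Y = 39/7 (Y = -1/7*(-39) = 39/7 ≈ 5.5714)
p(j) = -3 + j (p(j) = j - 3 = -3 + j)
d = -109/7 (d = (-3 - 7) - 1*39/7 = -10 - 39/7 = -109/7 ≈ -15.571)
(((-1 - 3)*(5 - 5))*(-5) - 3)*(d + L) = (((-1 - 3)*(5 - 5))*(-5) - 3)*(-109/7 - 101) = (-4*0*(-5) - 3)*(-816/7) = (0*(-5) - 3)*(-816/7) = (0 - 3)*(-816/7) = -3*(-816/7) = 2448/7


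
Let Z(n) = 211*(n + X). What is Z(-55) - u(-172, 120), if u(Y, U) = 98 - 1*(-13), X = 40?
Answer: -3276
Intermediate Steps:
Z(n) = 8440 + 211*n (Z(n) = 211*(n + 40) = 211*(40 + n) = 8440 + 211*n)
u(Y, U) = 111 (u(Y, U) = 98 + 13 = 111)
Z(-55) - u(-172, 120) = (8440 + 211*(-55)) - 1*111 = (8440 - 11605) - 111 = -3165 - 111 = -3276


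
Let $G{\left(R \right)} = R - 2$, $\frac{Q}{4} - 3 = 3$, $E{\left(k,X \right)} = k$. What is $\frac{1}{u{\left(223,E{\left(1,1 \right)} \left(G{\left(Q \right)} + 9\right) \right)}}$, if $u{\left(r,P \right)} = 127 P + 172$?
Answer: $\frac{1}{4109} \approx 0.00024337$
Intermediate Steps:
$Q = 24$ ($Q = 12 + 4 \cdot 3 = 12 + 12 = 24$)
$G{\left(R \right)} = -2 + R$
$u{\left(r,P \right)} = 172 + 127 P$
$\frac{1}{u{\left(223,E{\left(1,1 \right)} \left(G{\left(Q \right)} + 9\right) \right)}} = \frac{1}{172 + 127 \cdot 1 \left(\left(-2 + 24\right) + 9\right)} = \frac{1}{172 + 127 \cdot 1 \left(22 + 9\right)} = \frac{1}{172 + 127 \cdot 1 \cdot 31} = \frac{1}{172 + 127 \cdot 31} = \frac{1}{172 + 3937} = \frac{1}{4109}$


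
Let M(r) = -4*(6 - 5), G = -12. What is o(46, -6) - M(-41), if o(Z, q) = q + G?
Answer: -14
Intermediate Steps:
M(r) = -4 (M(r) = -4*1 = -4)
o(Z, q) = -12 + q (o(Z, q) = q - 12 = -12 + q)
o(46, -6) - M(-41) = (-12 - 6) - 1*(-4) = -18 + 4 = -14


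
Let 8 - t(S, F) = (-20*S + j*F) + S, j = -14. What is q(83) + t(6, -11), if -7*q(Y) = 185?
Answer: -409/7 ≈ -58.429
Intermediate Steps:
q(Y) = -185/7 (q(Y) = -1/7*185 = -185/7)
t(S, F) = 8 + 14*F + 19*S (t(S, F) = 8 - ((-20*S - 14*F) + S) = 8 - (-19*S - 14*F) = 8 + (14*F + 19*S) = 8 + 14*F + 19*S)
q(83) + t(6, -11) = -185/7 + (8 + 14*(-11) + 19*6) = -185/7 + (8 - 154 + 114) = -185/7 - 32 = -409/7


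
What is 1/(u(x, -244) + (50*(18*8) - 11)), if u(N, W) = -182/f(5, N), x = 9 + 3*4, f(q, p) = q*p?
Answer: 15/107809 ≈ 0.00013913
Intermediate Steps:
f(q, p) = p*q
x = 21 (x = 9 + 12 = 21)
u(N, W) = -182/(5*N) (u(N, W) = -182*1/(5*N) = -182/(5*N))
1/(u(x, -244) + (50*(18*8) - 11)) = 1/(-182/5/21 + (50*(18*8) - 11)) = 1/(-182/5*1/21 + (50*144 - 11)) = 1/(-26/15 + (7200 - 11)) = 1/(-26/15 + 7189) = 1/(107809/15) = 15/107809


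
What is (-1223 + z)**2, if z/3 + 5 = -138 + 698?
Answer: 195364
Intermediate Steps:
z = 1665 (z = -15 + 3*(-138 + 698) = -15 + 3*560 = -15 + 1680 = 1665)
(-1223 + z)**2 = (-1223 + 1665)**2 = 442**2 = 195364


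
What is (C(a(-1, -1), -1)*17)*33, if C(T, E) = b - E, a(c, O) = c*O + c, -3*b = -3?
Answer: 1122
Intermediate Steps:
b = 1 (b = -1/3*(-3) = 1)
a(c, O) = c + O*c (a(c, O) = O*c + c = c + O*c)
C(T, E) = 1 - E
(C(a(-1, -1), -1)*17)*33 = ((1 - 1*(-1))*17)*33 = ((1 + 1)*17)*33 = (2*17)*33 = 34*33 = 1122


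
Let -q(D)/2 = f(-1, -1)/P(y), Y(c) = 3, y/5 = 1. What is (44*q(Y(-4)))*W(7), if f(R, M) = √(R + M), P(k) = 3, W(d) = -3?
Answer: 88*I*√2 ≈ 124.45*I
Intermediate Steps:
y = 5 (y = 5*1 = 5)
f(R, M) = √(M + R)
q(D) = -2*I*√2/3 (q(D) = -2*√(-1 - 1)/3 = -2*√(-2)/3 = -2*I*√2/3)
(44*q(Y(-4)))*W(7) = (44*(-2*I*√2/3))*(-3) = -88*I*√2/3*(-3) = 88*I*√2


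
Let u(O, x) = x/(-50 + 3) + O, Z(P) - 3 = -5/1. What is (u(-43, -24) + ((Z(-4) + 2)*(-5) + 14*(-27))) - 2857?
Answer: -154042/47 ≈ -3277.5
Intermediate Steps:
Z(P) = -2 (Z(P) = 3 - 5/1 = 3 - 5*1 = 3 - 5 = -2)
u(O, x) = O - x/47 (u(O, x) = x/(-47) + O = -x/47 + O = O - x/47)
(u(-43, -24) + ((Z(-4) + 2)*(-5) + 14*(-27))) - 2857 = ((-43 - 1/47*(-24)) + ((-2 + 2)*(-5) + 14*(-27))) - 2857 = ((-43 + 24/47) + (0*(-5) - 378)) - 2857 = (-1997/47 + (0 - 378)) - 2857 = (-1997/47 - 378) - 2857 = -19763/47 - 2857 = -154042/47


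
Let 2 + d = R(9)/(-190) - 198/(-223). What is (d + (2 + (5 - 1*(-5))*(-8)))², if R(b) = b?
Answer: 11249228796169/1795216900 ≈ 6266.2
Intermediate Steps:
d = -49127/42370 (d = -2 + (9/(-190) - 198/(-223)) = -2 + (9*(-1/190) - 198*(-1/223)) = -2 + (-9/190 + 198/223) = -2 + 35613/42370 = -49127/42370 ≈ -1.1595)
(d + (2 + (5 - 1*(-5))*(-8)))² = (-49127/42370 + (2 + (5 - 1*(-5))*(-8)))² = (-49127/42370 + (2 + (5 + 5)*(-8)))² = (-49127/42370 + (2 + 10*(-8)))² = (-49127/42370 + (2 - 80))² = (-49127/42370 - 78)² = (-3353987/42370)² = 11249228796169/1795216900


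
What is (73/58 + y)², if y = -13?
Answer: 463761/3364 ≈ 137.86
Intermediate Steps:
(73/58 + y)² = (73/58 - 13)² = (-681/58)² = 463761/3364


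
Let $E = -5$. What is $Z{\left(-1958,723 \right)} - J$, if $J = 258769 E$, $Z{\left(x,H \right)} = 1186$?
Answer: $1295031$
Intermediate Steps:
$J = -1293845$ ($J = 258769 \left(-5\right) = -1293845$)
$Z{\left(-1958,723 \right)} - J = 1186 - -1293845 = 1186 + 1293845 = 1295031$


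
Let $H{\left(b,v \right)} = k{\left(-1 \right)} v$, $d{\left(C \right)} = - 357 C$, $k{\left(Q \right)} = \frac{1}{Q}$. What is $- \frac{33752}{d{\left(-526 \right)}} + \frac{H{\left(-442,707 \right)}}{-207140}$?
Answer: $- \frac{3429313703}{19448581740} \approx -0.17633$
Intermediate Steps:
$H{\left(b,v \right)} = - v$ ($H{\left(b,v \right)} = \frac{v}{-1} = - v$)
$- \frac{33752}{d{\left(-526 \right)}} + \frac{H{\left(-442,707 \right)}}{-207140} = - \frac{33752}{\left(-357\right) \left(-526\right)} + \frac{\left(-1\right) 707}{-207140} = - \frac{33752}{187782} - - \frac{707}{207140} = \left(-33752\right) \frac{1}{187782} + \frac{707}{207140} = - \frac{16876}{93891} + \frac{707}{207140} = - \frac{3429313703}{19448581740}$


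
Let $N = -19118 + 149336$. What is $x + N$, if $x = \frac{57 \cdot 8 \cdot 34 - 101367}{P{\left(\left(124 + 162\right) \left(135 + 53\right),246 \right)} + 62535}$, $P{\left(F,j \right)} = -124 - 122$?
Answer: $\frac{2703687713}{20763} \approx 1.3022 \cdot 10^{5}$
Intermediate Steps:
$N = 130218$
$P{\left(F,j \right)} = -246$ ($P{\left(F,j \right)} = -124 - 122 = -246$)
$x = - \frac{28621}{20763}$ ($x = \frac{57 \cdot 8 \cdot 34 - 101367}{-246 + 62535} = \frac{456 \cdot 34 - 101367}{62289} = \left(15504 - 101367\right) \frac{1}{62289} = \left(-85863\right) \frac{1}{62289} = - \frac{28621}{20763} \approx -1.3785$)
$x + N = - \frac{28621}{20763} + 130218 = \frac{2703687713}{20763}$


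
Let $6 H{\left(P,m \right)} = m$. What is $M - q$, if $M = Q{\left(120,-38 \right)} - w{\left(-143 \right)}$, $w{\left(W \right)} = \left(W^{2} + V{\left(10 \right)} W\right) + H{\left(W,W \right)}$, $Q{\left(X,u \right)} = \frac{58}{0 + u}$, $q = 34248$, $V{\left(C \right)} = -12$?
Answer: $- \frac{6428539}{114} \approx -56391.0$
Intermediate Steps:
$H{\left(P,m \right)} = \frac{m}{6}$
$Q{\left(X,u \right)} = \frac{58}{u}$
$w{\left(W \right)} = W^{2} - \frac{71 W}{6}$ ($w{\left(W \right)} = \left(W^{2} - 12 W\right) + \frac{W}{6} = W^{2} - \frac{71 W}{6}$)
$M = - \frac{2524267}{114}$ ($M = \frac{58}{-38} - \frac{1}{6} \left(-143\right) \left(-71 + 6 \left(-143\right)\right) = 58 \left(- \frac{1}{38}\right) - \frac{1}{6} \left(-143\right) \left(-71 - 858\right) = - \frac{29}{19} - \frac{1}{6} \left(-143\right) \left(-929\right) = - \frac{29}{19} - \frac{132847}{6} = - \frac{2524267}{114} \approx -22143.0$)
$M - q = - \frac{2524267}{114} - 34248 = - \frac{6428539}{114}$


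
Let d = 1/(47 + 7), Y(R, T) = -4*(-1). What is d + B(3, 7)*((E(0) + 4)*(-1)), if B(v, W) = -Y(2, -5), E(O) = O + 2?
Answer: 1297/54 ≈ 24.019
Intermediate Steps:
Y(R, T) = 4
E(O) = 2 + O
B(v, W) = -4 (B(v, W) = -1*4 = -4)
d = 1/54 ≈ 0.018519
d + B(3, 7)*((E(0) + 4)*(-1)) = 1/54 - 4*((2 + 0) + 4)*(-1) = 1/54 - 4*(2 + 4)*(-1) = 1/54 - 24*(-1) = 1/54 - 4*(-6) = 1/54 + 24 = 1297/54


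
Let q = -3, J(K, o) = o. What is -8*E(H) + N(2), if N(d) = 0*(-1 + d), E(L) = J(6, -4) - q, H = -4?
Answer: 8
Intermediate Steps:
E(L) = -1 (E(L) = -4 - 1*(-3) = -4 + 3 = -1)
N(d) = 0
-8*E(H) + N(2) = -8*(-1) + 0 = 8 + 0 = 8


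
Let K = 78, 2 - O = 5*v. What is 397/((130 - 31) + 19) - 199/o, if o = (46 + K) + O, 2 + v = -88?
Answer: 102595/33984 ≈ 3.0189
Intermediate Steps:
v = -90 (v = -2 - 88 = -90)
O = 452 (O = 2 - 5*(-90) = 2 - 1*(-450) = 2 + 450 = 452)
o = 576 (o = (46 + 78) + 452 = 124 + 452 = 576)
397/((130 - 31) + 19) - 199/o = 397/((130 - 31) + 19) - 199/576 = 397/(99 + 19) - 199*1/576 = 397/118 - 199/576 = 102595/33984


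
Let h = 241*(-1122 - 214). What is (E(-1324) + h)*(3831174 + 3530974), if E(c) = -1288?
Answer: -2379917411072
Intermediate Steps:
h = -321976 (h = 241*(-1336) = -321976)
(E(-1324) + h)*(3831174 + 3530974) = (-1288 - 321976)*(3831174 + 3530974) = -323264*7362148 = -2379917411072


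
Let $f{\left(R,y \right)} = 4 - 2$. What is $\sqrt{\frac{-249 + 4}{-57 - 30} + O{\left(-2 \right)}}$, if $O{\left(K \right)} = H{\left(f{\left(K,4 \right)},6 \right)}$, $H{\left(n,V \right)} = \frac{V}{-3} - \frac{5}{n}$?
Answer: $\frac{i \sqrt{50982}}{174} \approx 1.2977 i$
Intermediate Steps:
$f{\left(R,y \right)} = 2$
$H{\left(n,V \right)} = - \frac{5}{n} - \frac{V}{3}$ ($H{\left(n,V \right)} = V \left(- \frac{1}{3}\right) - \frac{5}{n} = - \frac{V}{3} - \frac{5}{n} = - \frac{5}{n} - \frac{V}{3}$)
$O{\left(K \right)} = - \frac{9}{2}$ ($O{\left(K \right)} = - \frac{5}{2} - 2 = - \frac{9}{2}$)
$\sqrt{\frac{-249 + 4}{-57 - 30} + O{\left(-2 \right)}} = \sqrt{\frac{-249 + 4}{-57 - 30} - \frac{9}{2}} = \sqrt{- \frac{245}{-87} - \frac{9}{2}} = \sqrt{\left(-245\right) \left(- \frac{1}{87}\right) - \frac{9}{2}} = \sqrt{\frac{245}{87} - \frac{9}{2}} = \sqrt{- \frac{293}{174}} = \frac{i \sqrt{50982}}{174}$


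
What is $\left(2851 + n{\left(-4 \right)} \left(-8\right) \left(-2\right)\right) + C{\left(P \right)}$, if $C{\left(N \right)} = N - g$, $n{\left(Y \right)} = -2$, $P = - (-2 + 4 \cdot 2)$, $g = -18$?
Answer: $2831$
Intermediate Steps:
$P = -6$ ($P = - (-2 + 8) = \left(-1\right) 6 = -6$)
$C{\left(N \right)} = 18 + N$ ($C{\left(N \right)} = N - -18 = N + 18 = 18 + N$)
$\left(2851 + n{\left(-4 \right)} \left(-8\right) \left(-2\right)\right) + C{\left(P \right)} = \left(2851 + \left(-2\right) \left(-8\right) \left(-2\right)\right) + \left(18 - 6\right) = \left(2851 + 16 \left(-2\right)\right) + 12 = \left(2851 - 32\right) + 12 = 2819 + 12 = 2831$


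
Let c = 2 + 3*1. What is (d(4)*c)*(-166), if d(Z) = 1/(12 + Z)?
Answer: -415/8 ≈ -51.875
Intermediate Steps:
c = 5 (c = 2 + 3 = 5)
(d(4)*c)*(-166) = (5/(12 + 4))*(-166) = (5/16)*(-166) = -415/8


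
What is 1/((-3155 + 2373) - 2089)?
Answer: -1/2871 ≈ -0.00034831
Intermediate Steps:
1/((-3155 + 2373) - 2089) = 1/(-782 - 2089) = 1/(-2871) = -1/2871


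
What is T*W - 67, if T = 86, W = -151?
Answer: -13053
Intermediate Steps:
T*W - 67 = 86*(-151) - 67 = -12986 - 67 = -13053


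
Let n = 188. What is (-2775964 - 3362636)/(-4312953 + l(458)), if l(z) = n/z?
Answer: 1405739400/987666143 ≈ 1.4233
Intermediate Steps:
l(z) = 188/z
(-2775964 - 3362636)/(-4312953 + l(458)) = (-2775964 - 3362636)/(-4312953 + 188/458) = -6138600/(-4312953 + 188*(1/458)) = -6138600/(-4312953 + 94/229) = -6138600/(-987666143/229) = -6138600*(-229/987666143) = 1405739400/987666143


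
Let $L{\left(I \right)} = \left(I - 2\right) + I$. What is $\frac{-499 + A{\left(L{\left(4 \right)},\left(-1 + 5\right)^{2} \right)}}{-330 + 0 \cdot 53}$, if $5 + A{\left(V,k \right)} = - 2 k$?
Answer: $\frac{268}{165} \approx 1.6242$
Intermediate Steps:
$L{\left(I \right)} = -2 + 2 I$ ($L{\left(I \right)} = \left(-2 + I\right) + I = -2 + 2 I$)
$A{\left(V,k \right)} = -5 - 2 k$
$\frac{-499 + A{\left(L{\left(4 \right)},\left(-1 + 5\right)^{2} \right)}}{-330 + 0 \cdot 53} = \frac{-499 - \left(5 + 2 \left(-1 + 5\right)^{2}\right)}{-330 + 0 \cdot 53} = \frac{-499 - \left(5 + 2 \cdot 4^{2}\right)}{-330 + 0} = \frac{-499 - 37}{-330} = \left(-499 - 37\right) \left(- \frac{1}{330}\right) = \left(-536\right) \left(- \frac{1}{330}\right) = \frac{268}{165}$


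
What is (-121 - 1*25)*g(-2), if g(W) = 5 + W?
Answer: -438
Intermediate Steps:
(-121 - 1*25)*g(-2) = (-121 - 1*25)*(5 - 2) = (-121 - 25)*3 = -146*3 = -438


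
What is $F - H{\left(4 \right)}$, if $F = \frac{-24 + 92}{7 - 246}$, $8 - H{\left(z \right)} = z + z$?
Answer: $- \frac{68}{239} \approx -0.28452$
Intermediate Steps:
$H{\left(z \right)} = 8 - 2 z$ ($H{\left(z \right)} = 8 - \left(z + z\right) = 8 - 2 z$)
$F = - \frac{68}{239}$ ($F = \frac{68}{-239} = 68 \left(- \frac{1}{239}\right) = - \frac{68}{239} \approx -0.28452$)
$F - H{\left(4 \right)} = - \frac{68}{239} - \left(8 - 8\right) = - \frac{68}{239} - 0 = - \frac{68}{239} + 0 = - \frac{68}{239}$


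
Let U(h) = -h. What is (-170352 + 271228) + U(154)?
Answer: 100722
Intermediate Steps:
(-170352 + 271228) + U(154) = (-170352 + 271228) - 1*154 = 100876 - 154 = 100722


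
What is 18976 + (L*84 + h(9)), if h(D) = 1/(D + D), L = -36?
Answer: 287137/18 ≈ 15952.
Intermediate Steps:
h(D) = 1/(2*D)
18976 + (L*84 + h(9)) = 18976 + (-36*84 + (½)/9) = 18976 + (-3024 + (½)*(⅑)) = 18976 + (-3024 + 1/18) = 18976 - 54431/18 = 287137/18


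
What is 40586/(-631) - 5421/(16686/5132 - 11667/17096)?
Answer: -25772013761442/11851695031 ≈ -2174.5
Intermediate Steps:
40586/(-631) - 5421/(16686/5132 - 11667/17096) = 40586*(-1/631) - 5421/(16686*(1/5132) - 11667*1/17096) = -40586/631 - 5421/(8343/2566 - 11667/17096) = -40586/631 - 5421/56347203/21934168 = -40586/631 - 5421*21934168/56347203 = -40586/631 - 39635041576/18782401 = -25772013761442/11851695031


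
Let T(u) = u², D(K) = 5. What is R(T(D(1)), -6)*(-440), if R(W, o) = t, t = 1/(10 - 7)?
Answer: -440/3 ≈ -146.67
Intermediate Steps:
t = ⅓ (t = 1/3 = ⅓ ≈ 0.33333)
R(W, o) = ⅓
R(T(D(1)), -6)*(-440) = (⅓)*(-440) = -440/3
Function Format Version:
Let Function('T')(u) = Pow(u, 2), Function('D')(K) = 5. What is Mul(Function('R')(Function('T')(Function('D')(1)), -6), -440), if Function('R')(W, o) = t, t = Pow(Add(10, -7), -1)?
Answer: Rational(-440, 3) ≈ -146.67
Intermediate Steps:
t = Rational(1, 3) (t = Pow(3, -1) = Rational(1, 3) ≈ 0.33333)
Function('R')(W, o) = Rational(1, 3)
Mul(Function('R')(Function('T')(Function('D')(1)), -6), -440) = Mul(Rational(1, 3), -440) = Rational(-440, 3)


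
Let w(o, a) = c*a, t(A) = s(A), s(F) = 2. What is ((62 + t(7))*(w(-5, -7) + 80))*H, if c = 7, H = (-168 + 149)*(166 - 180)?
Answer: 527744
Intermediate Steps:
t(A) = 2
H = 266 (H = -19*(-14) = 266)
w(o, a) = 7*a
((62 + t(7))*(w(-5, -7) + 80))*H = ((62 + 2)*(7*(-7) + 80))*266 = (64*(-49 + 80))*266 = (64*31)*266 = 1984*266 = 527744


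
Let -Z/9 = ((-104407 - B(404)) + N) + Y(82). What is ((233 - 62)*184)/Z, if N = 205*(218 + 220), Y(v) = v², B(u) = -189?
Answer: 437/963 ≈ 0.45379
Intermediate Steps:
N = 89790 (N = 205*438 = 89790)
Z = 69336 (Z = -9*(((-104407 - 1*(-189)) + 89790) + 82²) = -9*(((-104407 + 189) + 89790) + 6724) = -9*((-104218 + 89790) + 6724) = -9*(-14428 + 6724) = -9*(-7704) = 69336)
((233 - 62)*184)/Z = ((233 - 62)*184)/69336 = (171*184)*(1/69336) = 31464*(1/69336) = 437/963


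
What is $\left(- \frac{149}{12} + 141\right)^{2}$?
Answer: $\frac{2380849}{144} \approx 16534.0$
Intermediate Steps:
$\left(- \frac{149}{12} + 141\right)^{2} = \left(\frac{1543}{12}\right)^{2} = \frac{2380849}{144}$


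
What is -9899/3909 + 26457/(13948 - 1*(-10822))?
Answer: -141777817/96825930 ≈ -1.4643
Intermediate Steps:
-9899/3909 + 26457/(13948 - 1*(-10822)) = -9899*1/3909 + 26457/(13948 + 10822) = -9899/3909 + 26457/24770 = -141777817/96825930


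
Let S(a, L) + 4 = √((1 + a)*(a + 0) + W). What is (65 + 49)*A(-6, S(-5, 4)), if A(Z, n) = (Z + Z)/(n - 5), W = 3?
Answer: 6156/29 + 684*√23/29 ≈ 325.39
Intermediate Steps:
S(a, L) = -4 + √(3 + a*(1 + a)) (S(a, L) = -4 + √((1 + a)*(a + 0) + 3) = -4 + √((1 + a)*a + 3) = -4 + √(a*(1 + a) + 3) = -4 + √(3 + a*(1 + a)))
A(Z, n) = 2*Z/(-5 + n) (A(Z, n) = (2*Z)/(-5 + n) = 2*Z/(-5 + n))
(65 + 49)*A(-6, S(-5, 4)) = (65 + 49)*(2*(-6)/(-5 + (-4 + √(3 - 5 + (-5)²)))) = 114*(2*(-6)/(-5 + (-4 + √(3 - 5 + 25)))) = 114*(2*(-6)/(-5 + (-4 + √23))) = 114*(2*(-6)/(-9 + √23)) = 114*(-12/(-9 + √23)) = -1368/(-9 + √23)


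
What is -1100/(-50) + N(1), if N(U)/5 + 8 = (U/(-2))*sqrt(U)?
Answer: -41/2 ≈ -20.500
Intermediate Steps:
N(U) = -40 - 5*U**(3/2)/2 (N(U) = -40 + 5*((U/(-2))*sqrt(U)) = -40 + 5*((U*(-1/2))*sqrt(U)) = -40 + 5*((-U/2)*sqrt(U)) = -40 + 5*(-U**(3/2)/2) = -40 - 5*U**(3/2)/2)
-1100/(-50) + N(1) = -1100/(-50) + (-40 - 5*1**(3/2)/2) = -1100*(-1)/50 + (-40 - 5/2*1) = -50*(-11/25) + (-40 - 5/2) = 22 - 85/2 = -41/2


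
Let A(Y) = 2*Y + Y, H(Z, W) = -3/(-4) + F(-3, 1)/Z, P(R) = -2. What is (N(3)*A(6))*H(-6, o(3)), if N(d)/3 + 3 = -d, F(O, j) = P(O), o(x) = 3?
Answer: -351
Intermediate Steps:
F(O, j) = -2
N(d) = -9 - 3*d (N(d) = -9 + 3*(-d) = -9 - 3*d)
H(Z, W) = ¾ - 2/Z (H(Z, W) = -3/(-4) - 2/Z = -3*(-¼) - 2/Z = ¾ - 2/Z)
A(Y) = 3*Y
(N(3)*A(6))*H(-6, o(3)) = ((-9 - 3*3)*(3*6))*(¾ - 2/(-6)) = ((-9 - 9)*18)*(¾ - 2*(-⅙)) = (-18*18)*(¾ + ⅓) = -324*13/12 = -351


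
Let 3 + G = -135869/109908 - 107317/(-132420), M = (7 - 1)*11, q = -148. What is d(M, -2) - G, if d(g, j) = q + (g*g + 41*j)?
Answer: 1252077801158/303208695 ≈ 4129.4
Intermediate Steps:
M = 66 (M = 6*11 = 66)
G = -1038725588/303208695 (G = -3 + (-135869/109908 - 107317/(-132420)) = -3 + (-135869*1/109908 - 107317*(-1/132420)) = -3 + (-135869/109908 + 107317/132420) = -3 - 129099503/303208695 = -1038725588/303208695 ≈ -3.4258)
d(g, j) = -148 + g² + 41*j (d(g, j) = -148 + (g*g + 41*j) = -148 + (g² + 41*j) = -148 + g² + 41*j)
d(M, -2) - G = (-148 + 66² + 41*(-2)) - 1*(-1038725588/303208695) = (-148 + 4356 - 82) + 1038725588/303208695 = 4126 + 1038725588/303208695 = 1252077801158/303208695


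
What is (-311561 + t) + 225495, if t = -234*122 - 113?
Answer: -114727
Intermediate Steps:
t = -28661 (t = -28548 - 113 = -28661)
(-311561 + t) + 225495 = (-311561 - 28661) + 225495 = -340222 + 225495 = -114727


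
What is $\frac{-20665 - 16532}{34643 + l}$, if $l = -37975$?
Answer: $\frac{37197}{3332} \approx 11.164$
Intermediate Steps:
$\frac{-20665 - 16532}{34643 + l} = \frac{-20665 - 16532}{34643 - 37975} = - \frac{37197}{-3332} = \left(-37197\right) \left(- \frac{1}{3332}\right) = \frac{37197}{3332}$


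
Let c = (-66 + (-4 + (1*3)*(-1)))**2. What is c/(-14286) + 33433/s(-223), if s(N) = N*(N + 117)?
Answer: 87914234/84423117 ≈ 1.0414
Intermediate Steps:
c = 5329 (c = (-66 + (-4 + 3*(-1)))**2 = (-66 + (-4 - 3))**2 = (-66 - 7)**2 = (-73)**2 = 5329)
s(N) = N*(117 + N)
c/(-14286) + 33433/s(-223) = 5329/(-14286) + 33433/((-223*(117 - 223))) = 5329*(-1/14286) + 33433/((-223*(-106))) = -5329/14286 + 33433/23638 = 87914234/84423117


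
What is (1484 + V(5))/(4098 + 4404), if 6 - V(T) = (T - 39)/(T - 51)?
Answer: 34253/195546 ≈ 0.17517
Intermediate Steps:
V(T) = 6 - (-39 + T)/(-51 + T) (V(T) = 6 - (T - 39)/(T - 51) = 6 - (-39 + T)/(-51 + T))
(1484 + V(5))/(4098 + 4404) = (1484 + (-267 + 5*5)/(-51 + 5))/(4098 + 4404) = (1484 + (-267 + 25)/(-46))/8502 = (1484 - 1/46*(-242))*(1/8502) = (1484 + 121/23)*(1/8502) = (34253/23)*(1/8502) = 34253/195546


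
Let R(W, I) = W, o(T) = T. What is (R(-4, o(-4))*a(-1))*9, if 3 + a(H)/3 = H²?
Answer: 216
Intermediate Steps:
a(H) = -9 + 3*H²
(R(-4, o(-4))*a(-1))*9 = -4*(-9 + 3*(-1)²)*9 = -4*(-9 + 3*1)*9 = -4*(-9 + 3)*9 = -4*(-6)*9 = 24*9 = 216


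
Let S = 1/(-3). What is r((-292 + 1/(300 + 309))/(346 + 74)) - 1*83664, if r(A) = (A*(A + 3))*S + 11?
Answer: -16418488317327349/196270225200 ≈ -83653.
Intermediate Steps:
S = -⅓ ≈ -0.33333
r(A) = 11 - A*(3 + A)/3 (r(A) = (A*(A + 3))*(-⅓) + 11 = (A*(3 + A))*(-⅓) + 11 = -A*(3 + A)/3 + 11 = 11 - A*(3 + A)/3)
r((-292 + 1/(300 + 309))/(346 + 74)) - 1*83664 = (11 - (-292 + 1/(300 + 309))/(346 + 74) - (-292 + 1/(300 + 309))²/(346 + 74)²/3) - 1*83664 = (11 - (-292 + 1/609)/420 - (-292 + 1/609)²/176400/3) - 83664 = (11 - (-177827)/(609*420) - (-177827/609*1/420)²/3) - 83664 = (11 - 1*(-177827/255780) - (-177827/255780)²/3) - 83664 = (11 + 177827/255780 - ⅓*31622441929/65423408400) - 83664 = (11 + 177827/255780 - 31622441929/196270225200) - 83664 = 2263803805451/196270225200 - 83664 = -16418488317327349/196270225200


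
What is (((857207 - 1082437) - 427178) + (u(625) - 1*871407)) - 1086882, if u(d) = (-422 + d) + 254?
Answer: -2610240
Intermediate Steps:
u(d) = -168 + d
(((857207 - 1082437) - 427178) + (u(625) - 1*871407)) - 1086882 = (((857207 - 1082437) - 427178) + ((-168 + 625) - 1*871407)) - 1086882 = ((-225230 - 427178) + (457 - 871407)) - 1086882 = (-652408 - 870950) - 1086882 = -1523358 - 1086882 = -2610240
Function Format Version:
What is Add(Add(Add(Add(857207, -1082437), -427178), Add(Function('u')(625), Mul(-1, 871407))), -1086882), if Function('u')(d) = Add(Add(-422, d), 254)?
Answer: -2610240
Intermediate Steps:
Function('u')(d) = Add(-168, d)
Add(Add(Add(Add(857207, -1082437), -427178), Add(Function('u')(625), Mul(-1, 871407))), -1086882) = Add(Add(Add(Add(857207, -1082437), -427178), Add(Add(-168, 625), Mul(-1, 871407))), -1086882) = Add(Add(Add(-225230, -427178), Add(457, -871407)), -1086882) = Add(Add(-652408, -870950), -1086882) = Add(-1523358, -1086882) = -2610240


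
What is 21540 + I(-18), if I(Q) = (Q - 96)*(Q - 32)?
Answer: 27240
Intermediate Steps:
I(Q) = (-96 + Q)*(-32 + Q)
21540 + I(-18) = 21540 + (3072 + (-18)**2 - 128*(-18)) = 21540 + (3072 + 324 + 2304) = 21540 + 5700 = 27240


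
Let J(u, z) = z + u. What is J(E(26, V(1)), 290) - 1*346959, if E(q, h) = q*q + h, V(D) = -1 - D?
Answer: -345995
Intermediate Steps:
E(q, h) = h + q² (E(q, h) = q² + h = h + q²)
J(u, z) = u + z
J(E(26, V(1)), 290) - 1*346959 = (((-1 - 1*1) + 26²) + 290) - 1*346959 = (((-1 - 1) + 676) + 290) - 346959 = ((-2 + 676) + 290) - 346959 = (674 + 290) - 346959 = 964 - 346959 = -345995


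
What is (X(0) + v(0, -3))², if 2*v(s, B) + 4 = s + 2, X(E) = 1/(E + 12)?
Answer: 121/144 ≈ 0.84028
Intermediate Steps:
X(E) = 1/(12 + E)
v(s, B) = -1 + s/2 (v(s, B) = -2 + (s + 2)/2 = -2 + (2 + s)/2 = -2 + (1 + s/2) = -1 + s/2)
(X(0) + v(0, -3))² = (1/(12 + 0) + (-1 + (½)*0))² = (1/12 + (-1 + 0))² = (1/12 - 1)² = (-11/12)² = 121/144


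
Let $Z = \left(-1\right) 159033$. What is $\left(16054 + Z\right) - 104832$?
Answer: $-247811$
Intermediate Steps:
$Z = -159033$
$\left(16054 + Z\right) - 104832 = \left(16054 - 159033\right) - 104832 = -142979 - 104832 = -247811$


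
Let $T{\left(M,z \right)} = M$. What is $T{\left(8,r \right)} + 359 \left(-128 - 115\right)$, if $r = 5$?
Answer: $-87229$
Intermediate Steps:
$T{\left(8,r \right)} + 359 \left(-128 - 115\right) = 8 + 359 \left(-128 - 115\right) = 8 + 359 \left(-243\right) = 8 - 87237 = -87229$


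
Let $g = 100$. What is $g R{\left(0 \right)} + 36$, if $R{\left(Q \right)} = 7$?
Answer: $736$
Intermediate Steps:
$g R{\left(0 \right)} + 36 = 100 \cdot 7 + 36 = 700 + 36 = 736$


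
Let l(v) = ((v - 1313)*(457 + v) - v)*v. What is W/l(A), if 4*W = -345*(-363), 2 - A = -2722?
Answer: 1815/708345328 ≈ 2.5623e-6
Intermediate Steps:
A = 2724 (A = 2 - 1*(-2722) = 2 + 2722 = 2724)
l(v) = v*(-v + (-1313 + v)*(457 + v)) (l(v) = ((-1313 + v)*(457 + v) - v)*v = (-v + (-1313 + v)*(457 + v))*v = v*(-v + (-1313 + v)*(457 + v)))
W = 125235/4 (W = (-345*(-363))/4 = (1/4)*125235 = 125235/4 ≈ 31309.)
W/l(A) = 125235/(4*((2724*(-600041 + 2724**2 - 857*2724)))) = 125235/(4*((2724*(-600041 + 7420176 - 2334468)))) = 125235/(4*((2724*4485667))) = (125235/4)/12218956908 = (125235/4)*(1/12218956908) = 1815/708345328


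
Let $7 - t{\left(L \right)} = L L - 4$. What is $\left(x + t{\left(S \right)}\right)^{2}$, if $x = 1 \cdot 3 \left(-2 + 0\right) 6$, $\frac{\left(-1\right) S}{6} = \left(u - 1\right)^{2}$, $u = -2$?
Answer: $8649481$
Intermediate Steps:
$S = -54$ ($S = - 6 \left(-2 - 1\right)^{2} = - 6 \left(-3\right)^{2} = \left(-6\right) 9 = -54$)
$t{\left(L \right)} = 11 - L^{2}$ ($t{\left(L \right)} = 7 - \left(L L - 4\right) = 7 - \left(L^{2} - 4\right) = 7 - \left(-4 + L^{2}\right) = 11 - L^{2}$)
$x = -36$ ($x = 1 \cdot 3 \left(-2\right) 6 = 1 \left(-6\right) 6 = \left(-6\right) 6 = -36$)
$\left(x + t{\left(S \right)}\right)^{2} = \left(-36 + \left(11 - \left(-54\right)^{2}\right)\right)^{2} = \left(-36 + \left(11 - 2916\right)\right)^{2} = \left(-36 - 2905\right)^{2} = \left(-2941\right)^{2} = 8649481$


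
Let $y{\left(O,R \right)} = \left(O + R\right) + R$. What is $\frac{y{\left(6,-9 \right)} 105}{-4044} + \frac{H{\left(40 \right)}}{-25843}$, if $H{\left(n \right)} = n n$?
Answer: $\frac{2174315}{8709091} \approx 0.24966$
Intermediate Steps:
$y{\left(O,R \right)} = O + 2 R$
$H{\left(n \right)} = n^{2}$
$\frac{y{\left(6,-9 \right)} 105}{-4044} + \frac{H{\left(40 \right)}}{-25843} = \frac{\left(6 + 2 \left(-9\right)\right) 105}{-4044} + \frac{40^{2}}{-25843} = \left(6 - 18\right) 105 \left(- \frac{1}{4044}\right) + 1600 \left(- \frac{1}{25843}\right) = \left(-12\right) 105 \left(- \frac{1}{4044}\right) - \frac{1600}{25843} = \left(-1260\right) \left(- \frac{1}{4044}\right) - \frac{1600}{25843} = \frac{105}{337} - \frac{1600}{25843} = \frac{2174315}{8709091}$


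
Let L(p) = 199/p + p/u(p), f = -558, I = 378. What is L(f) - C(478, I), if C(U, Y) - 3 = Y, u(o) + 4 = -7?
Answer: -2029403/6138 ≈ -330.63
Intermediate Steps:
u(o) = -11 (u(o) = -4 - 7 = -11)
C(U, Y) = 3 + Y
L(p) = 199/p - p/11 (L(p) = 199/p + p/(-11) = 199/p + p*(-1/11) = 199/p - p/11)
L(f) - C(478, I) = (199/(-558) - 1/11*(-558)) - (3 + 378) = (199*(-1/558) + 558/11) - 1*381 = (-199/558 + 558/11) - 381 = 309175/6138 - 381 = -2029403/6138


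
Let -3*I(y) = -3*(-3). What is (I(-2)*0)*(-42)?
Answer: 0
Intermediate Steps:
I(y) = -3 (I(y) = -(-1)*(-3) = -1/3*9 = -3)
(I(-2)*0)*(-42) = -3*0*(-42) = 0*(-42) = 0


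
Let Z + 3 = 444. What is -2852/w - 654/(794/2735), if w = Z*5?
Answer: -1973162969/875385 ≈ -2254.1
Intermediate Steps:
Z = 441 (Z = -3 + 444 = 441)
w = 2205 (w = 441*5 = 2205)
-2852/w - 654/(794/2735) = -2852/2205 - 654/(794/2735) = -2852*1/2205 - 654/(794*(1/2735)) = -2852/2205 - 654/794/2735 = -2852/2205 - 654*2735/794 = -2852/2205 - 894345/397 = -1973162969/875385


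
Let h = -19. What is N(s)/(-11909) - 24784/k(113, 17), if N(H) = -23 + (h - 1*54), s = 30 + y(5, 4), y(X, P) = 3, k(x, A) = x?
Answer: -295141808/1345717 ≈ -219.32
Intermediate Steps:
s = 33 (s = 30 + 3 = 33)
N(H) = -96 (N(H) = -23 + (-19 - 1*54) = -23 + (-19 - 54) = -23 - 73 = -96)
N(s)/(-11909) - 24784/k(113, 17) = -96/(-11909) - 24784/113 = -96*(-1/11909) - 24784*1/113 = 96/11909 - 24784/113 = -295141808/1345717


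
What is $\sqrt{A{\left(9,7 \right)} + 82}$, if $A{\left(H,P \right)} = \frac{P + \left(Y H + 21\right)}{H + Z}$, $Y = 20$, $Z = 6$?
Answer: $\frac{\sqrt{21570}}{15} \approx 9.7912$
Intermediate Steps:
$A{\left(H,P \right)} = \frac{21 + P + 20 H}{6 + H}$ ($A{\left(H,P \right)} = \frac{P + \left(20 H + 21\right)}{H + 6} = \frac{P + \left(21 + 20 H\right)}{6 + H} = \frac{21 + P + 20 H}{6 + H}$)
$\sqrt{A{\left(9,7 \right)} + 82} = \sqrt{\frac{21 + 7 + 20 \cdot 9}{6 + 9} + 82} = \sqrt{\frac{21 + 7 + 180}{15} + 82} = \sqrt{\frac{1}{15} \cdot 208 + 82} = \sqrt{\frac{208}{15} + 82} = \sqrt{\frac{1438}{15}} = \frac{\sqrt{21570}}{15}$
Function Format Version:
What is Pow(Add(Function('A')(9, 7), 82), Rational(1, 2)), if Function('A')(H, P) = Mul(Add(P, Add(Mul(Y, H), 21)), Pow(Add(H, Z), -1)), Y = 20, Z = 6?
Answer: Mul(Rational(1, 15), Pow(21570, Rational(1, 2))) ≈ 9.7912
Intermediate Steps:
Function('A')(H, P) = Mul(Pow(Add(6, H), -1), Add(21, P, Mul(20, H))) (Function('A')(H, P) = Mul(Add(P, Add(Mul(20, H), 21)), Pow(Add(H, 6), -1)) = Mul(Add(P, Add(21, Mul(20, H))), Pow(Add(6, H), -1)) = Mul(Add(21, P, Mul(20, H)), Pow(Add(6, H), -1)) = Mul(Pow(Add(6, H), -1), Add(21, P, Mul(20, H))))
Pow(Add(Function('A')(9, 7), 82), Rational(1, 2)) = Pow(Add(Mul(Pow(Add(6, 9), -1), Add(21, 7, Mul(20, 9))), 82), Rational(1, 2)) = Pow(Add(Mul(Pow(15, -1), Add(21, 7, 180)), 82), Rational(1, 2)) = Pow(Add(Mul(Rational(1, 15), 208), 82), Rational(1, 2)) = Pow(Add(Rational(208, 15), 82), Rational(1, 2)) = Pow(Rational(1438, 15), Rational(1, 2)) = Mul(Rational(1, 15), Pow(21570, Rational(1, 2)))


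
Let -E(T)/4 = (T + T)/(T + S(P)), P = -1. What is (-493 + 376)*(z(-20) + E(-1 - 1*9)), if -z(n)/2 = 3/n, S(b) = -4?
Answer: 44343/70 ≈ 633.47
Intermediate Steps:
z(n) = -6/n
E(T) = -8*T/(-4 + T) (E(T) = -4*(T + T)/(T - 4) = -4*2*T/(-4 + T) = -8*T/(-4 + T))
(-493 + 376)*(z(-20) + E(-1 - 1*9)) = (-493 + 376)*(-6/(-20) - 8*(-1 - 1*9)/(-4 + (-1 - 1*9))) = -117*(-6*(-1/20) - 8*(-1 - 9)/(-4 + (-1 - 9))) = -117*(3/10 - 8*(-10)/(-4 - 10)) = -117*(3/10 - 8*(-10)/(-14)) = -117*(3/10 - 8*(-10)*(-1/14)) = -117*(3/10 - 40/7) = -117*(-379/70) = 44343/70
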